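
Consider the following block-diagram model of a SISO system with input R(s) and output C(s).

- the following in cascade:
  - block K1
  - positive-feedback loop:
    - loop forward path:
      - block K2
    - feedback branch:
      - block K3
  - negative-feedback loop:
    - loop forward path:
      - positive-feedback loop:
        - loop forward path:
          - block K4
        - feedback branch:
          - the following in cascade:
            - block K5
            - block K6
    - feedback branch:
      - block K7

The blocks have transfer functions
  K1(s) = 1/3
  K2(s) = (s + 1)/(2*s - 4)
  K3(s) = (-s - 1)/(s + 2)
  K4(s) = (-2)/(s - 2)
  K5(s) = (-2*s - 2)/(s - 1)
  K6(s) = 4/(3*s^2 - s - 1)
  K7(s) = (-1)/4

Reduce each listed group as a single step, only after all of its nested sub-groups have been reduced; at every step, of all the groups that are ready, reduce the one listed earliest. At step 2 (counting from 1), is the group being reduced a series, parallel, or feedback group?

Answer: series

Working:
Step 1. feedback reduction of K2, K3
Step 2. multiply K5, K6 (series)
Step 3. apply the feedback formula to K4, (K5*K6)
Step 4. close the feedback loop around [K4/(1-K4*(K5*K6))], K7
Step 5. combine K1, [K2/(1-K2*K3)], [[K4/(1-K4*(K5*K6))]/(1+[K4/(1-K4*(K5*K6))]*K7)] in series
So the answer for step 2 is series.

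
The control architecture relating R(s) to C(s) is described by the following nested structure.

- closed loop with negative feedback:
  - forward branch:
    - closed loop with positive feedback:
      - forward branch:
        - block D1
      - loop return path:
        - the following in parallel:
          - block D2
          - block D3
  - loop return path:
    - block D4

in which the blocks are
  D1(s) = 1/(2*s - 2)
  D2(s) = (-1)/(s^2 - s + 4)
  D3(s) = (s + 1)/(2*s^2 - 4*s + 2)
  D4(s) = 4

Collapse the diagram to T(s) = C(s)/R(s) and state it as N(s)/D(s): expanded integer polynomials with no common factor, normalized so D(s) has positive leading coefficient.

1. reduce the parallel group D2, D3 = (s^3 - 2*s^2 + 7*s + 2)/(2*s^4 - 6*s^3 + 14*s^2 - 18*s + 8)
2. close the feedback loop around D1, (D2+D3) = (2*s^4 - 6*s^3 + 14*s^2 - 18*s + 8)/(4*s^5 - 16*s^4 + 39*s^3 - 62*s^2 + 45*s - 18)
3. reduce the feedback loop with forward [D1/(1-D1*(D2+D3))] and return D4 - this is the overall T(s), already in the required normalized form

Therefore the answer is (2*s^4 - 6*s^3 + 14*s^2 - 18*s + 8)/(4*s^5 - 8*s^4 + 15*s^3 - 6*s^2 - 27*s + 14).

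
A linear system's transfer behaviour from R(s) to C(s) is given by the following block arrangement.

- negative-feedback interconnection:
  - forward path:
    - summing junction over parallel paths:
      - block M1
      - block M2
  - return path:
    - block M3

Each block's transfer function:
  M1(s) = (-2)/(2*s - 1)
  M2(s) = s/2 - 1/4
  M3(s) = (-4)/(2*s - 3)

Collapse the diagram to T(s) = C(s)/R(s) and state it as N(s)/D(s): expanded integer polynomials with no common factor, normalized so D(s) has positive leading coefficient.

First reduce the diagram to T(s).

1. combine M1, M2 in parallel = (4*s^2 - 4*s - 7)/(8*s - 4)
2. close the feedback loop around (M1+M2), M3 - this is the overall T(s), already in the required normalized form

Answer: (-8*s^3 + 20*s^2 + 2*s - 21)/(16*s - 40)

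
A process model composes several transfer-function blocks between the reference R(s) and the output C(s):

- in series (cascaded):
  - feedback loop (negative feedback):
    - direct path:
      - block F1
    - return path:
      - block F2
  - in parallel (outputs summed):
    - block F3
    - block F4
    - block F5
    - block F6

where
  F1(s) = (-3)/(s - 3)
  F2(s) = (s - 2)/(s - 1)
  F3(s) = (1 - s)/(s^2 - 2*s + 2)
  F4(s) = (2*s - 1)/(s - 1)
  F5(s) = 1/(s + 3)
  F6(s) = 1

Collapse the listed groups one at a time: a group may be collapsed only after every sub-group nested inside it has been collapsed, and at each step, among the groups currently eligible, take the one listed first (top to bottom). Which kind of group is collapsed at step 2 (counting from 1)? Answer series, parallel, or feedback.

Step 1 - close the feedback loop around F1, F2
Step 2 - sum the parallel branches F3, F4, F5, F6
Step 3 - series reduction of [F1/(1+F1*F2)], (F3+F4+F5+F6)
The group at step 2 is a parallel group.

Therefore the answer is parallel.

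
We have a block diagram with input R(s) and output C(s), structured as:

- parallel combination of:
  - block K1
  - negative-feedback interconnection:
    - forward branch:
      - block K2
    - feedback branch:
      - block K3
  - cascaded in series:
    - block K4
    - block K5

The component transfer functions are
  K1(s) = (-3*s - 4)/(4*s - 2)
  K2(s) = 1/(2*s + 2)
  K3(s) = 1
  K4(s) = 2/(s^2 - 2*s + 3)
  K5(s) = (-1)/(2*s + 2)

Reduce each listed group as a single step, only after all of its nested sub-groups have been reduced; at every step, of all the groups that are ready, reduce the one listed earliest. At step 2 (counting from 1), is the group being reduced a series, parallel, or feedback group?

1. close the feedback loop around K2, K3
2. multiply K4, K5 (series)
3. reduce the parallel group K1, [K2/(1+K2*K3)], (K4*K5)
Step 2: series.

Hence the answer: series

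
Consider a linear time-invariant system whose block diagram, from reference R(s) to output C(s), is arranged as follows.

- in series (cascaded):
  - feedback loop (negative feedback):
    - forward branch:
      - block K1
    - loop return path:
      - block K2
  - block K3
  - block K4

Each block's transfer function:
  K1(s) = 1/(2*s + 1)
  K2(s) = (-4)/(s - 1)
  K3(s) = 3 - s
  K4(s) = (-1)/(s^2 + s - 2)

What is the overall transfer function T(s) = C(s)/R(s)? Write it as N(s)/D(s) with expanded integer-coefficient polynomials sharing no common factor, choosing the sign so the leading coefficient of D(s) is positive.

Step 1. apply the feedback formula to K1, K2 -> (s - 1)/(2*s^2 - s - 5)
Step 2. combine [K1/(1+K1*K2)], K3, K4 in series: this yields T(s), and no further normalization is needed

Therefore the answer is (s - 3)/(2*s^3 + 3*s^2 - 7*s - 10).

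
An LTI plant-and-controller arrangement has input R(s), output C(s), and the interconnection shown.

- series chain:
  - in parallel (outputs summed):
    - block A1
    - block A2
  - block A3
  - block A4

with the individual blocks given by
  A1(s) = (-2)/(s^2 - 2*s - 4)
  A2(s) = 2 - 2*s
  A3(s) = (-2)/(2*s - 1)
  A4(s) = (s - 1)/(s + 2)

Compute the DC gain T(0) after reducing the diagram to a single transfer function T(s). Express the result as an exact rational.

Reducing step by step:

Step 1: reduce the parallel group A1, A2 -> (-2*s^3 + 6*s^2 + 4*s - 10)/(s^2 - 2*s - 4)
Step 2: reduce the series chain (A1+A2), A3, A4 -> (4*s^4 - 16*s^3 + 4*s^2 + 28*s - 20)/(2*s^4 - s^3 - 16*s^2 - 8*s + 8)
Evaluating the step-2 result (the overall T(s)) at s = 0 gives T(0) = -20/8 = -5/2.

Answer: -5/2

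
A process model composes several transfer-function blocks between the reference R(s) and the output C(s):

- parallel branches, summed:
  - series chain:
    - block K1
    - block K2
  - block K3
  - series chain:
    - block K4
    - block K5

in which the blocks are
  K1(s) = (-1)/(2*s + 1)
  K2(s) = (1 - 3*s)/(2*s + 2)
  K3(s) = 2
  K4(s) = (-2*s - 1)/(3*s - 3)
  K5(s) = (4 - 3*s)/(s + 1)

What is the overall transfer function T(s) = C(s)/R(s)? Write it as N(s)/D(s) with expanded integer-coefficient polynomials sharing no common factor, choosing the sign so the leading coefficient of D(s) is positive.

(1) multiply K1, K2 (series); result (3*s - 1)/(4*s^2 + 6*s + 2)
(2) combine K4, K5 in series; result (6*s^2 - 5*s - 4)/(3*s^2 - 3)
(3) parallel reduction of (K1*K2), K3, (K4*K5): this yields T(s), and no further normalization is needed

Final answer: (48*s^3 + 13*s^2 - 62*s - 17)/(12*s^3 + 6*s^2 - 12*s - 6)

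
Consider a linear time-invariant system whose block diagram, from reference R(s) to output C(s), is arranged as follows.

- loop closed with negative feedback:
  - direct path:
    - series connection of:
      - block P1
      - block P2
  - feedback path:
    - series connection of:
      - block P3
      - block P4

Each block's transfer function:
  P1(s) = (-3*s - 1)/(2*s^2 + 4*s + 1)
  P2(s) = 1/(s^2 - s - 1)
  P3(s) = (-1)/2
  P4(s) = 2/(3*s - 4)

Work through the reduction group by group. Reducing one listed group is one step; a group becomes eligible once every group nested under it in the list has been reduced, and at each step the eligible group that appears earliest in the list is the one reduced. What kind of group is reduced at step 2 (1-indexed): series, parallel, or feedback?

Reducing step by step:

(1) series reduction of P1, P2
(2) series reduction of P3, P4
(3) collapse the loop ((P1*P2) forward, (P3*P4) return)
Step 2: series.

Answer: series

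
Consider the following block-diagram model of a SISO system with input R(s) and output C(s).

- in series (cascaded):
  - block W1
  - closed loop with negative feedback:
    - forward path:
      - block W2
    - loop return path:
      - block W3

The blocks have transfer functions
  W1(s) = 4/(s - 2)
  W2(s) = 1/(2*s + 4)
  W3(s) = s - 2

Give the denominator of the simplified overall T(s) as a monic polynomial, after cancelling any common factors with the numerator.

Answer: s^2 - 4*s/3 - 4/3

Working:
Step 1 - close the feedback loop around W2, W3 -> 1/(3*s + 2)
Step 2 - cascade W1, [W2/(1+W2*W3)] -> 4/(3*s^2 - 4*s - 4)
Step 2 gives the fully reduced T(s), with no common factor left to cancel. The denominator's leading coefficient is 3, so divide each of its coefficients by 3 to get the monic form.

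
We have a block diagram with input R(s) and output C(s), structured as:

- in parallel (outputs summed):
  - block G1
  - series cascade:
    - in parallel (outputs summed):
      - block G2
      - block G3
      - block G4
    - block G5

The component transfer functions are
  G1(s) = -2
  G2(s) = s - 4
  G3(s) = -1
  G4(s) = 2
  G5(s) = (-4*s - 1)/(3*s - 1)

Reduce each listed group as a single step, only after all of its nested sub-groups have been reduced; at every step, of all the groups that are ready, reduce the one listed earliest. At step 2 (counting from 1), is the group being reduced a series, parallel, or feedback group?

The answer is series.

Reasoning:
Step 1: combine G2, G3, G4 in parallel
Step 2: reduce the series chain (G2+G3+G4), G5
Step 3: combine G1, ((G2+G3+G4)*G5) in parallel
Step 2 collapses a series group.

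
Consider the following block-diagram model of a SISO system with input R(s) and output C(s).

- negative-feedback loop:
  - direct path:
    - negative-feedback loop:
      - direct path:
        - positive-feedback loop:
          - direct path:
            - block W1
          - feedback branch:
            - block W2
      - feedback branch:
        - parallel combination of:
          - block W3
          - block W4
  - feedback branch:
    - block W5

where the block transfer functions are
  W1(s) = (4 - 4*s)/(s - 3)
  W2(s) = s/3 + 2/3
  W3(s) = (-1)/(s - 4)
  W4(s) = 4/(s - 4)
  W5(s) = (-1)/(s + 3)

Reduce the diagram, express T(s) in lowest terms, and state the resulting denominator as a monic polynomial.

Reducing step by step:

[1] apply the feedback formula to W1, W2, giving (12 - 12*s)/(4*s^2 + 7*s - 17)
[2] sum the parallel branches W3, W4, giving 3/(s - 4)
[3] apply the feedback formula to [W1/(1-W1*W2)], (W3+W4), giving (-12*s^2 + 60*s - 48)/(4*s^3 - 9*s^2 - 81*s + 104)
[4] reduce the feedback loop with forward [[W1/(1-W1*W2)]/(1+[W1/(1-W1*W2)]*(W3+W4))] and return W5, giving (-12*s^3 + 24*s^2 + 132*s - 144)/(4*s^4 + 3*s^3 - 96*s^2 - 199*s + 360)
No further cancellation is possible in the step-4 result, so that is T(s). Its denominator becomes monic after dividing by the leading coefficient 4.

Answer: s^4 + 3*s^3/4 - 24*s^2 - 199*s/4 + 90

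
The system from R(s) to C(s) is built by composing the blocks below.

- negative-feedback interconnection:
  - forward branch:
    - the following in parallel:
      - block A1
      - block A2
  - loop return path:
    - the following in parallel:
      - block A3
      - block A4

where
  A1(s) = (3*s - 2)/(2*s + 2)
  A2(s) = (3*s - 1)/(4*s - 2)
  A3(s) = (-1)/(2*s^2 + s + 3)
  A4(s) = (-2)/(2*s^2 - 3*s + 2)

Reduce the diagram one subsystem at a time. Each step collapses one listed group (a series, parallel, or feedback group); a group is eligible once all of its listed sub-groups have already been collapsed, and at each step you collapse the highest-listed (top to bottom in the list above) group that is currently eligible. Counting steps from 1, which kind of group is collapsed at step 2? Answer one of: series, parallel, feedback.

Reducing step by step:

1. sum the parallel branches A1, A2
2. parallel reduction of A3, A4
3. reduce the feedback loop with forward (A1+A2) and return (A3+A4)
Step 2: parallel.

Answer: parallel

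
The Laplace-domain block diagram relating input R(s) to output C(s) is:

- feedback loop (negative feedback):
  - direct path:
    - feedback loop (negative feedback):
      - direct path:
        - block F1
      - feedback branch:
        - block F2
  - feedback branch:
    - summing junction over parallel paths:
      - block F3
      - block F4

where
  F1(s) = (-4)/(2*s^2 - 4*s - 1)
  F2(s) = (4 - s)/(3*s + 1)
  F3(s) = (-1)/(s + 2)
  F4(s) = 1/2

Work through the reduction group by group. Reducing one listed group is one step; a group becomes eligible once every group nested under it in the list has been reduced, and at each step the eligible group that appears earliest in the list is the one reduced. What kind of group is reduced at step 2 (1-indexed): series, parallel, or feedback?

Step 1: reduce the feedback loop with forward F1 and return F2
Step 2: combine F3, F4 in parallel
Step 3: feedback reduction of [F1/(1+F1*F2)], (F3+F4)
At step 2 the group reduced is parallel.

Therefore the answer is parallel.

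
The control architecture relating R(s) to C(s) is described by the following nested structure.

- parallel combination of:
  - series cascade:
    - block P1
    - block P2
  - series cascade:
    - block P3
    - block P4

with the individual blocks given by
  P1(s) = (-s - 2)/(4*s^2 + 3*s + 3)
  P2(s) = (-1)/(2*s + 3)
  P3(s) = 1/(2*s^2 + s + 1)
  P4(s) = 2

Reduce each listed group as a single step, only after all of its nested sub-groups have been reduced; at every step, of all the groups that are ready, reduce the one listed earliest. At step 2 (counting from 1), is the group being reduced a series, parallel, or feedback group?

Step 1: series reduction of P1, P2
Step 2: combine P3, P4 in series
Step 3: parallel reduction of (P1*P2), (P3*P4)
At step 2 the group reduced is series.

Final answer: series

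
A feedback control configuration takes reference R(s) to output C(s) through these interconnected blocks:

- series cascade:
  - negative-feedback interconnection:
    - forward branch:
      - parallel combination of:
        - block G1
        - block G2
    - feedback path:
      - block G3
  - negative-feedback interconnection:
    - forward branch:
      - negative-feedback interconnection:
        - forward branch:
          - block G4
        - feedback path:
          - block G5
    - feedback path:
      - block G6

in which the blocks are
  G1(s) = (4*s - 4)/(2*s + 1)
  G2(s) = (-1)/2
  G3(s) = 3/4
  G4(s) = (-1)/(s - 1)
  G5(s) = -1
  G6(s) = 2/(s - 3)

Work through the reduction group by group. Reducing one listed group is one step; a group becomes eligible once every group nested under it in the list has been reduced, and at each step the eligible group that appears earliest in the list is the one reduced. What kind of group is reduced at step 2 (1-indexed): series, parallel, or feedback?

Answer: feedback

Working:
Step 1 - sum the parallel branches G1, G2
Step 2 - collapse the loop ((G1+G2) forward, G3 return)
Step 3 - apply the feedback formula to G4, G5
Step 4 - reduce the feedback loop with forward [G4/(1+G4*G5)] and return G6
Step 5 - combine [(G1+G2)/(1+(G1+G2)*G3)], [[G4/(1+G4*G5)]/(1+[G4/(1+G4*G5)]*G6)] in series
The group at step 2 is a feedback group.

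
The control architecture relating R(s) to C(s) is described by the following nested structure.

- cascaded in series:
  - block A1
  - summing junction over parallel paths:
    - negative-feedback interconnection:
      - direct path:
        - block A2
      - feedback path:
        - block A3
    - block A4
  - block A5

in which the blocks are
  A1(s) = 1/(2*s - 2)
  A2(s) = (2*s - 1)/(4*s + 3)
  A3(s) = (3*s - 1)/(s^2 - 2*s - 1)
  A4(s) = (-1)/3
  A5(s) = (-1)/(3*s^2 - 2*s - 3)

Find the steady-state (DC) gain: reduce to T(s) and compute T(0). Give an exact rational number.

1. close the feedback loop around A2, A3 = (2*s^3 - 5*s^2 + 1)/(4*s^3 + s^2 - 15*s - 2)
2. add [A2/(1+A2*A3)], A4 (parallel) = (2*s^3 - 16*s^2 + 15*s + 5)/(12*s^3 + 3*s^2 - 45*s - 6)
3. series reduction of A1, ([A2/(1+A2*A3)]+A4), A5 = (-2*s^3 + 16*s^2 - 15*s - 5)/(72*s^6 - 102*s^5 - 324*s^4 + 480*s^3 + 168*s^2 - 258*s - 36)
Step 3 gives the overall T(s). Then T(0) = -5/(-36) = 5/36.

Hence the answer: 5/36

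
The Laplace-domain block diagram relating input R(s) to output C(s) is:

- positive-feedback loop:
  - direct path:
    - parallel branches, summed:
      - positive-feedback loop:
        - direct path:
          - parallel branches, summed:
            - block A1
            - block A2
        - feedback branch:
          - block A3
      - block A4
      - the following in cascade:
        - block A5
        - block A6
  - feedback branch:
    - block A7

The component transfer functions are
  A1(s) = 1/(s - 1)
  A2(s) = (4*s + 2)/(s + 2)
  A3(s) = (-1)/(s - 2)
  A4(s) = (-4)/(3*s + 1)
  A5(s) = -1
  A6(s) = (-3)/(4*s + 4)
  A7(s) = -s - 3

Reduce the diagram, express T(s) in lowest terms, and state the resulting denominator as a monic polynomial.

Answer: s^6 + 35*s^5/16 - 239*s^4/48 - 215*s^3/24 + s^2/48 + 127*s/48 - 35/12

Working:
Step 1. add A1, A2 (parallel) gives (4*s^2 - s)/(s^2 + s - 2)
Step 2. apply the feedback formula to (A1+A2), A3 gives (4*s^3 - 9*s^2 + 2*s)/(s^3 + 3*s^2 - 5*s + 4)
Step 3. reduce the series chain A5, A6 gives 3/(4*s + 4)
Step 4. add [(A1+A2)/(1-(A1+A2)*A3)], A4, (A5*A6) (parallel) gives (48*s^5 - 51*s^4 - 138*s^3 - 8*s^2 + 45*s - 52)/(12*s^5 + 52*s^4 - 8*s^3 - 20*s^2 + 44*s + 16)
Step 5. reduce the feedback loop with forward ([(A1+A2)/(1-(A1+A2)*A3)]+A4+(A5*A6)) and return A7 gives (48*s^5 - 51*s^4 - 138*s^3 - 8*s^2 + 45*s - 52)/(48*s^6 + 105*s^5 - 239*s^4 - 430*s^3 + s^2 + 127*s - 140)
The result of step 5 is T(s) in lowest terms. Its denominator has leading coefficient 48; dividing the denominator through by 48 makes it monic.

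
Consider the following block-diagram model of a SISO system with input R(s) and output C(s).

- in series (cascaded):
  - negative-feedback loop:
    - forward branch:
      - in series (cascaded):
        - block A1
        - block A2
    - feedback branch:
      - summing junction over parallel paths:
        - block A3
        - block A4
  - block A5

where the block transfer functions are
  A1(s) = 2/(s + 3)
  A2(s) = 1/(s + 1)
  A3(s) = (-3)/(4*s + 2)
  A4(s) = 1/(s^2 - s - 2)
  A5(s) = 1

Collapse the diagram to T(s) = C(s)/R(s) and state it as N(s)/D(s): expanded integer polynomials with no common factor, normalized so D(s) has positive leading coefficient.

Step 1. cascade A1, A2: 2/(s^2 + 4*s + 3)
Step 2. combine A3, A4 in parallel: (-3*s^2 + 7*s + 8)/(4*s^3 - 2*s^2 - 10*s - 4)
Step 3. reduce the feedback loop with forward (A1*A2) and return (A3+A4): (4*s^3 - 2*s^2 - 10*s - 4)/(2*s^5 + 7*s^4 - 3*s^3 - 28*s^2 - 16*s + 2)
Step 4. series reduction of [(A1*A2)/(1+(A1*A2)*(A3+A4))], A5, giving the overall T(s)

Final answer: (4*s^3 - 2*s^2 - 10*s - 4)/(2*s^5 + 7*s^4 - 3*s^3 - 28*s^2 - 16*s + 2)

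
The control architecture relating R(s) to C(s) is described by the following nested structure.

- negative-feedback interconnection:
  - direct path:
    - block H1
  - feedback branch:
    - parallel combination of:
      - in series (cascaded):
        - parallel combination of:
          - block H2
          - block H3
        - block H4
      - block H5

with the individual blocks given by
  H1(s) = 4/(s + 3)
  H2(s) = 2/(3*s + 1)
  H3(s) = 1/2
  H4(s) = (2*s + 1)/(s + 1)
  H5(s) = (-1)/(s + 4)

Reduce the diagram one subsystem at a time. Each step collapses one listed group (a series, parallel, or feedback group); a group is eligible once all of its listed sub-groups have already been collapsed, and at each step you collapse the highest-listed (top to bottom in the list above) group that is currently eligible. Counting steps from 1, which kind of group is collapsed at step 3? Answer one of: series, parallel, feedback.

Step 1: combine H2, H3 in parallel
Step 2: multiply (H2+H3), H4 (series)
Step 3: parallel reduction of ((H2+H3)*H4), H5
Step 4: reduce the feedback loop with forward H1 and return (((H2+H3)*H4)+H5)
The group at step 3 is a parallel group.

Final answer: parallel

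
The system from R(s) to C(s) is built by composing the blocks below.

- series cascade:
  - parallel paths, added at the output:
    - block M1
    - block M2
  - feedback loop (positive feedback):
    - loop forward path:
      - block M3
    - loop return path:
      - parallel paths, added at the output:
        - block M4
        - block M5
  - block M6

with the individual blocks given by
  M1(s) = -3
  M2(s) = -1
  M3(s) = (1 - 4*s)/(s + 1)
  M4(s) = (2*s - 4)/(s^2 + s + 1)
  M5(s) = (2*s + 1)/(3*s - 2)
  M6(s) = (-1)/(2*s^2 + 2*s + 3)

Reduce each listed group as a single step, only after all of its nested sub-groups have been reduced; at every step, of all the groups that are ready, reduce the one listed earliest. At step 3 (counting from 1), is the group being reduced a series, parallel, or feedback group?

The answer is feedback.

Reasoning:
Step 1 - parallel reduction of M1, M2
Step 2 - parallel reduction of M4, M5
Step 3 - feedback reduction of M3, (M4+M5)
Step 4 - multiply (M1+M2), [M3/(1-M3*(M4+M5))], M6 (series)
Step 3: feedback.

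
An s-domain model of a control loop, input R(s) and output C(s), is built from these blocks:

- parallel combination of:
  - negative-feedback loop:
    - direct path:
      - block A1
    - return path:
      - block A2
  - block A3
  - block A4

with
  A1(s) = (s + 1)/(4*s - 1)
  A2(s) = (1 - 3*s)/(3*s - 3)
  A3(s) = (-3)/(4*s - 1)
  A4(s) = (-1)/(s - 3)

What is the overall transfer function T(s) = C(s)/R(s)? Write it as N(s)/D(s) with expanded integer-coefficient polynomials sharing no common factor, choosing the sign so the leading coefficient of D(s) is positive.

First reduce the diagram to T(s).

Step 1 - close the feedback loop around A1, A2 = (3*s^2 - 3)/(9*s^2 - 17*s + 4)
Step 2 - combine [A1/(1+A1*A2)], A3, A4 in parallel - this is the overall T(s), already in the required normalized form

Answer: (12*s^4 - 102*s^3 + 206*s^2 - 159*s + 31)/(36*s^4 - 185*s^3 + 264*s^2 - 103*s + 12)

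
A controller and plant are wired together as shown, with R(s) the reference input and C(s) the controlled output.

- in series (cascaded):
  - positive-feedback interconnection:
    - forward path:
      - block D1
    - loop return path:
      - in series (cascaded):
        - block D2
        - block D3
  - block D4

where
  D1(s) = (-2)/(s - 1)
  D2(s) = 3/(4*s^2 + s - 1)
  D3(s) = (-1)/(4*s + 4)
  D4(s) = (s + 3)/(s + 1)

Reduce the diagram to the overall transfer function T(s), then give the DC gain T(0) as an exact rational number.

Answer: -12

Working:
Step 1. multiply D2, D3 (series); result (-3)/(16*s^3 + 20*s^2 - 4)
Step 2. close the feedback loop around D1, (D2*D3); result (-16*s^3 - 20*s^2 + 4)/(8*s^4 + 2*s^3 - 10*s^2 - 2*s - 1)
Step 3. combine [D1/(1-D1*(D2*D3))], D4 in series; result (-16*s^3 - 52*s^2 - 8*s + 12)/(8*s^4 + 2*s^3 - 10*s^2 - 2*s - 1)
Step 3 gives the overall T(s). Then T(0) = 12/(-1) = -12.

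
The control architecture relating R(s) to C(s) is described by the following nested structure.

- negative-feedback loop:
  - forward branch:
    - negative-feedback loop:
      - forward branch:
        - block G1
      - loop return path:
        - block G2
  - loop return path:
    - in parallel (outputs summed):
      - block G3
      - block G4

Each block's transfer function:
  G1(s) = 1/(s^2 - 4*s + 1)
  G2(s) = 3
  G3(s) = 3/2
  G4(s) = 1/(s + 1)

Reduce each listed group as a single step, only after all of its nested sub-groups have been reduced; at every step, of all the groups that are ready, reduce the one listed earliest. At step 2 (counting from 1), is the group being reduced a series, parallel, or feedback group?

The answer is parallel.

Reasoning:
Step 1 - apply the feedback formula to G1, G2
Step 2 - reduce the parallel group G3, G4
Step 3 - reduce the feedback loop with forward [G1/(1+G1*G2)] and return (G3+G4)
The group at step 2 is a parallel group.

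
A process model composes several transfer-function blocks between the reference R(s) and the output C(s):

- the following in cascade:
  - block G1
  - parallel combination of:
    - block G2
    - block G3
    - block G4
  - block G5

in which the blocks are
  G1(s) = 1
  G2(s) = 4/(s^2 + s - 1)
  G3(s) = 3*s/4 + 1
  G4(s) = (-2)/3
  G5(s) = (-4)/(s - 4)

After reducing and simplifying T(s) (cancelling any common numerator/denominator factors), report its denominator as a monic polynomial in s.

1. reduce the parallel group G2, G3, G4 = (9*s^3 + 13*s^2 - 5*s + 44)/(12*s^2 + 12*s - 12)
2. reduce the series chain G1, (G2+G3+G4), G5 = (-9*s^3 - 13*s^2 + 5*s - 44)/(3*s^3 - 9*s^2 - 15*s + 12)
No further cancellation is possible in the step-2 result, so that is T(s). Its denominator becomes monic after dividing by the leading coefficient 3.

Therefore the answer is s^3 - 3*s^2 - 5*s + 4.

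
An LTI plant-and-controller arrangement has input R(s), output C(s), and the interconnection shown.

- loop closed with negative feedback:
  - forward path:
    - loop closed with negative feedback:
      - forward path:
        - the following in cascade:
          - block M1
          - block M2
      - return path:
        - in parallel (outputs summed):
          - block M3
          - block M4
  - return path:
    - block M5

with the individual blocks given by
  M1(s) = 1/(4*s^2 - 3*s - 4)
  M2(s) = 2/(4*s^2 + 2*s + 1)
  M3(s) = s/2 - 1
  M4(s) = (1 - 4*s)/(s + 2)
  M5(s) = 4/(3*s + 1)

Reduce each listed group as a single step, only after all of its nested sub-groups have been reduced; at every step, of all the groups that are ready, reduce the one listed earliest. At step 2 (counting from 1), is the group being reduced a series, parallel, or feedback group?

Step 1: cascade M1, M2
Step 2: sum the parallel branches M3, M4
Step 3: reduce the feedback loop with forward (M1*M2) and return (M3+M4)
Step 4: close the feedback loop around [(M1*M2)/(1+(M1*M2)*(M3+M4))], M5
At step 2 the group reduced is parallel.

Therefore the answer is parallel.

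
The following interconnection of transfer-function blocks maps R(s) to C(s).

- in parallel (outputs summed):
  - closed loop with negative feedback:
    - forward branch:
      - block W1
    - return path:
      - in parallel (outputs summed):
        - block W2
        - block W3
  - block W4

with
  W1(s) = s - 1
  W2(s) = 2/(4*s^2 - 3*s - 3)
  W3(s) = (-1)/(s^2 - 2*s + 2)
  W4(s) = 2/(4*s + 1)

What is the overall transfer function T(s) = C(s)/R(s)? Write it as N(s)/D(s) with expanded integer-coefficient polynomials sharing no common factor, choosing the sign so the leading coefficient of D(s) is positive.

[1] sum the parallel branches W2, W3: (-2*s^2 - s + 7)/(4*s^4 - 11*s^3 + 11*s^2 - 6)
[2] reduce the feedback loop with forward W1 and return (W2+W3): (4*s^5 - 15*s^4 + 22*s^3 - 11*s^2 - 6*s + 6)/(4*s^4 - 13*s^3 + 12*s^2 + 8*s - 13)
[3] add [W1/(1+W1*(W2+W3))], W4 (parallel), which is the overall transfer function T(s) = C(s)/R(s) in lowest terms

Answer: (16*s^6 - 56*s^5 + 81*s^4 - 48*s^3 - 11*s^2 + 34*s - 20)/(16*s^5 - 48*s^4 + 35*s^3 + 44*s^2 - 44*s - 13)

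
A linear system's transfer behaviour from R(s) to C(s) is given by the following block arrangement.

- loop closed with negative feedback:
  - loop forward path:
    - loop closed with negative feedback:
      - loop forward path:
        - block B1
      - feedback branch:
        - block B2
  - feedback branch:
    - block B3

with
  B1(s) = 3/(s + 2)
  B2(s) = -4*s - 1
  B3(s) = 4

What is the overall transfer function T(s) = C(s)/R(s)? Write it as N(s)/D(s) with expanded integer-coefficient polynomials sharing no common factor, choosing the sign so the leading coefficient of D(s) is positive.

Step 1 - apply the feedback formula to B1, B2; result (-3)/(11*s + 1)
Step 2 - apply the feedback formula to [B1/(1+B1*B2)], B3, which is the overall transfer function T(s) = C(s)/R(s) in lowest terms

Answer: (-3)/(11*s - 11)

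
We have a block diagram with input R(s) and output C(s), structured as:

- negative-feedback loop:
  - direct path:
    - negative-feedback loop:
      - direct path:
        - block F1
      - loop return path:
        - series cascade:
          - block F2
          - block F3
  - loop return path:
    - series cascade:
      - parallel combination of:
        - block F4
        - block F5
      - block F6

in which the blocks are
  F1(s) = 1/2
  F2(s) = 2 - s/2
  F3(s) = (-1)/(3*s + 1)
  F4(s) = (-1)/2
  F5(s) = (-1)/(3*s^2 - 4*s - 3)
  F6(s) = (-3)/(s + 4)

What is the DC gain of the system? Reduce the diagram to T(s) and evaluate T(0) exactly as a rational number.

Answer: 8

Working:
(1) series reduction of F2, F3 gives (s - 4)/(6*s + 2)
(2) collapse the loop (F1 forward, (F2*F3) return) gives (6*s + 2)/(13*s)
(3) combine F4, F5 in parallel gives (-3*s^2 + 4*s + 1)/(6*s^2 - 8*s - 6)
(4) series reduction of (F4+F5), F6 gives (9*s^2 - 12*s - 3)/(6*s^3 + 16*s^2 - 38*s - 24)
(5) reduce the feedback loop with forward [F1/(1+F1*(F2*F3))] and return ((F4+F5)*F6) gives (18*s^4 + 54*s^3 - 98*s^2 - 110*s - 24)/(39*s^4 + 131*s^3 - 274*s^2 - 177*s - 3)
That last expression is T(s); at s = 0 only the constant terms survive, so T(0) = -24/(-3) = 8.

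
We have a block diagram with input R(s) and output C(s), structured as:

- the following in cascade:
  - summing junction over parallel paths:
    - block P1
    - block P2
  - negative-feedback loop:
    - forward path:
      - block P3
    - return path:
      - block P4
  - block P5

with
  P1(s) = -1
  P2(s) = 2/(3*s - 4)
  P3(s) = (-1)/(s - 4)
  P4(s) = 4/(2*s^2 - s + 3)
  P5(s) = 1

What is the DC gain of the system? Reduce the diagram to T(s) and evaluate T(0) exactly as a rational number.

1. combine P1, P2 in parallel gives (6 - 3*s)/(3*s - 4)
2. feedback reduction of P3, P4 gives (-2*s^2 + s - 3)/(2*s^3 - 9*s^2 + 7*s - 16)
3. series reduction of (P1+P2), [P3/(1+P3*P4)], P5 gives (6*s^3 - 15*s^2 + 15*s - 18)/(6*s^4 - 35*s^3 + 57*s^2 - 76*s + 64)
Step 3 gives the overall T(s). Then T(0) = -18/64 = -9/32.

Therefore the answer is -9/32.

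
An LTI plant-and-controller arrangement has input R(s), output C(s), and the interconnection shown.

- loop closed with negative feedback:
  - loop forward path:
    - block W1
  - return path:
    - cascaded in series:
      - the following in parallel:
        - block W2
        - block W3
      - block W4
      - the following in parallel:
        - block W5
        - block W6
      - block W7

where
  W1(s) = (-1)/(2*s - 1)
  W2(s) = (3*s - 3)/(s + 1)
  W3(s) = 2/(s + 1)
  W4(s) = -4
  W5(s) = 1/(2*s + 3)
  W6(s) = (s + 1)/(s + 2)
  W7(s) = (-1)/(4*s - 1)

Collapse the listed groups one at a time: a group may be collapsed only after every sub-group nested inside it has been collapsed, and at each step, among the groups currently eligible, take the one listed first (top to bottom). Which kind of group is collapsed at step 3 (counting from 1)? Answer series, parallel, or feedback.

(1) parallel reduction of W2, W3
(2) parallel reduction of W5, W6
(3) multiply (W2+W3), W4, (W5+W6), W7 (series)
(4) close the feedback loop around W1, ((W2+W3)*W4*(W5+W6)*W7)
At step 3 the group reduced is series.

Final answer: series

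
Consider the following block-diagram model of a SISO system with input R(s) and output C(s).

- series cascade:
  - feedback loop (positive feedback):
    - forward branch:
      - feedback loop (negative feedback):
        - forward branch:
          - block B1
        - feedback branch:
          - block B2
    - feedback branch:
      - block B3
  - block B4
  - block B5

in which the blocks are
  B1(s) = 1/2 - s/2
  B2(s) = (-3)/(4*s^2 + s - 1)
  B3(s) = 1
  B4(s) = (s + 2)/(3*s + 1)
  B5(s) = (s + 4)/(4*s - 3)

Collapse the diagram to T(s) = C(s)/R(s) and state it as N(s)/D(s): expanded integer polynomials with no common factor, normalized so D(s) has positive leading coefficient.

Answer: (-4*s^5 - 21*s^4 - 12*s^3 + 35*s^2 + 10*s - 8)/(48*s^5 + 40*s^4 - s^3 - 78*s^2 + 11*s + 12)

Working:
Step 1: apply the feedback formula to B1, B2 -> (-4*s^3 + 3*s^2 + 2*s - 1)/(8*s^2 + 5*s - 5)
Step 2: reduce the feedback loop with forward [B1/(1+B1*B2)] and return B3 -> (-4*s^3 + 3*s^2 + 2*s - 1)/(4*s^3 + 5*s^2 + 3*s - 4)
Step 3: cascade [[B1/(1+B1*B2)]/(1-[B1/(1+B1*B2)]*B3)], B4, B5: this yields T(s), and no further normalization is needed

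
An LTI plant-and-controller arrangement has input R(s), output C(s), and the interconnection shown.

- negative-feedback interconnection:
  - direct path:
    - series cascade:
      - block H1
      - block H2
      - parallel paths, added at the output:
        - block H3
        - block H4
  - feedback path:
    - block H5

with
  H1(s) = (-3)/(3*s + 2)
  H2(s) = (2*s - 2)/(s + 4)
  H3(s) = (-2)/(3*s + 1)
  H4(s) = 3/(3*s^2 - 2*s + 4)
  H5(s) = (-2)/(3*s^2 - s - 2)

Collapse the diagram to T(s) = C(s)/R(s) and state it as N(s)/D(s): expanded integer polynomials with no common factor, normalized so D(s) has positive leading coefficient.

Reducing step by step:

1. add H3, H4 (parallel) -> (-6*s^2 + 13*s - 5)/(9*s^3 - 3*s^2 + 10*s + 4)
2. cascade H1, H2, (H3+H4) -> (36*s^3 - 114*s^2 + 108*s - 30)/(27*s^5 + 117*s^4 + 60*s^3 + 128*s^2 + 136*s + 32)
3. feedback reduction of (H1*H2*(H3+H4)), H5; the result is T(s) itself (integer coefficients, no common factor, positive leading denominator coefficient)

Answer: (108*s^4 - 270*s^3 + 96*s^2 + 126*s - 60)/(81*s^6 + 405*s^5 + 414*s^4 + 504*s^3 + 592*s^2 + 524*s + 4)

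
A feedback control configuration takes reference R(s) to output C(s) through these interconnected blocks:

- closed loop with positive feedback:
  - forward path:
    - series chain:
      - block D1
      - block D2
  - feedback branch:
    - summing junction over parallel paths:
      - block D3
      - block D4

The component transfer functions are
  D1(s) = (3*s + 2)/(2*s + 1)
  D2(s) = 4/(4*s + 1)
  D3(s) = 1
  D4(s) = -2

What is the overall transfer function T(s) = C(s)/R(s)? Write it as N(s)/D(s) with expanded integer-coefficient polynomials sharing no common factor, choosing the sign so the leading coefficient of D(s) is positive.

Step 1 - cascade D1, D2 gives (12*s + 8)/(8*s^2 + 6*s + 1)
Step 2 - sum the parallel branches D3, D4 gives -1
Step 3 - reduce the feedback loop with forward (D1*D2) and return (D3+D4), which is the overall transfer function T(s) = C(s)/R(s) in lowest terms

Hence the answer: (12*s + 8)/(8*s^2 + 18*s + 9)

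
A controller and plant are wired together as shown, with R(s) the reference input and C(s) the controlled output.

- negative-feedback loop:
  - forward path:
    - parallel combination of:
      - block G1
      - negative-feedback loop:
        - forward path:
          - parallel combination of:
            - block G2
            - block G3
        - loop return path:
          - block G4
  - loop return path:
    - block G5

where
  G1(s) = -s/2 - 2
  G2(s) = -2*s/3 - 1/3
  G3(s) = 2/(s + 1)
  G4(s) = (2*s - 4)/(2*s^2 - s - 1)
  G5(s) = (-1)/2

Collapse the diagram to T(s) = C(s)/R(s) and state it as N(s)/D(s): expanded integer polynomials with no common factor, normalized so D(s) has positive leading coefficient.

The answer is (-20*s^3 - 62*s^2 - 74*s - 164)/(10*s^3 + 39*s^2 + 65*s + 174).

Reasoning:
1. add G2, G3 (parallel) -> (-2*s^2 - 3*s + 5)/(3*s + 3)
2. reduce the feedback loop with forward (G2+G3) and return G4 -> (-4*s^3 - 8*s^2 + 7*s + 5)/(2*s^2 + 7*s + 23)
3. parallel reduction of G1, [(G2+G3)/(1+(G2+G3)*G4)] -> (-10*s^3 - 31*s^2 - 37*s - 82)/(4*s^2 + 14*s + 46)
4. feedback reduction of (G1+[(G2+G3)/(1+(G2+G3)*G4)]), G5: this yields T(s), and no further normalization is needed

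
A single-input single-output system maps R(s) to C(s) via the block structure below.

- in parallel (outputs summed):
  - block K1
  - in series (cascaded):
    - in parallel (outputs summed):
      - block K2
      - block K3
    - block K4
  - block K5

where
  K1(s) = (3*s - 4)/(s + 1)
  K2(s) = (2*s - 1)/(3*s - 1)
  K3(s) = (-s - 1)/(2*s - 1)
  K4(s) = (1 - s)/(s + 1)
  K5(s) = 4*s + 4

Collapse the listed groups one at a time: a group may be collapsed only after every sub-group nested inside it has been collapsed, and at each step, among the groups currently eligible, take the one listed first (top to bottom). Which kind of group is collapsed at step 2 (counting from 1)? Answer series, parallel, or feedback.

The answer is series.

Reasoning:
Step 1 - parallel reduction of K2, K3
Step 2 - reduce the series chain (K2+K3), K4
Step 3 - combine K1, ((K2+K3)*K4), K5 in parallel
Step 2 collapses a series group.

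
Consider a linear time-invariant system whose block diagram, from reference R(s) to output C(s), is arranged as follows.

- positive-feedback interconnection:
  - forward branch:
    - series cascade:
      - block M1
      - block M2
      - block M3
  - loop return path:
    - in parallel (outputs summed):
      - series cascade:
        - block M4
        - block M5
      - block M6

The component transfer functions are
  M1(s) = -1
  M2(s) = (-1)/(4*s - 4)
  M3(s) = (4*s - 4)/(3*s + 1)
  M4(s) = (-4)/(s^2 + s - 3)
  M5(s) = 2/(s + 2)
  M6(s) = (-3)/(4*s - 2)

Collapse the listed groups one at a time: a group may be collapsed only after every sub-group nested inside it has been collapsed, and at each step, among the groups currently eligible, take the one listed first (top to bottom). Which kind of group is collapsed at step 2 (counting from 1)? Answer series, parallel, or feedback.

Reducing step by step:

Step 1: combine M1, M2, M3 in series
Step 2: series reduction of M4, M5
Step 3: add (M4*M5), M6 (parallel)
Step 4: apply the feedback formula to (M1*M2*M3), ((M4*M5)+M6)
At step 2 the group reduced is series.

Answer: series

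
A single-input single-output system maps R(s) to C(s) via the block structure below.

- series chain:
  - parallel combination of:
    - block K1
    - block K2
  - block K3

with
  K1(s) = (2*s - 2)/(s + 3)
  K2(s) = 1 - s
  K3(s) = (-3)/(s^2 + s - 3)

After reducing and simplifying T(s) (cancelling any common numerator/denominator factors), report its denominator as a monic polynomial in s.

The answer is s^3 + 4*s^2 - 9.

Reasoning:
(1) sum the parallel branches K1, K2 -> (1 - s^2)/(s + 3)
(2) cascade (K1+K2), K3 -> (3*s^2 - 3)/(s^3 + 4*s^2 - 9)
No further cancellation is possible in the step-2 result, so that is T(s). Its denominator is already monic.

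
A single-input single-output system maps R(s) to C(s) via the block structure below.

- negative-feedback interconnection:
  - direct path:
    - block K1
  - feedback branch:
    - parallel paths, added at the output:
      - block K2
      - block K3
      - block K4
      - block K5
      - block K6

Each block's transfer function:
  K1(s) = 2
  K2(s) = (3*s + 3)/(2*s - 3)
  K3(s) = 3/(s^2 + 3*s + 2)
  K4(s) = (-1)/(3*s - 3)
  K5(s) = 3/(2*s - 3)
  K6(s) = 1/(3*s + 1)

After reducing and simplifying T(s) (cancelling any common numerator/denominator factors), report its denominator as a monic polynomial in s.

Answer: s^5 + 83*s^4/24 + 257*s^3/72 - 151*s^2/24 - 125*s/72 + 2/3

Working:
1. combine K2, K3, K4, K5, K6 in parallel; result (27*s^5 + 117*s^4 + 163*s^3 - 210*s^2 - 88*s + 15)/(18*s^5 + 15*s^4 - 69*s^3 - 33*s^2 + 51*s + 18)
2. feedback reduction of K1, (K2+K3+K4+K5+K6); result (36*s^5 + 30*s^4 - 138*s^3 - 66*s^2 + 102*s + 36)/(72*s^5 + 249*s^4 + 257*s^3 - 453*s^2 - 125*s + 48)
No further cancellation is possible in the step-2 result, so that is T(s). Its denominator becomes monic after dividing by the leading coefficient 72.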